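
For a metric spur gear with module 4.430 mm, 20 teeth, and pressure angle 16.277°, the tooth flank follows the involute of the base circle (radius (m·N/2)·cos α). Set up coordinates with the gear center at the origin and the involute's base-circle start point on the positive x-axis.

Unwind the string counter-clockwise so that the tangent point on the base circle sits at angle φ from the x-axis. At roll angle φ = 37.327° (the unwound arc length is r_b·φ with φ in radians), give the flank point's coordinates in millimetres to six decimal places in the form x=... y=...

x=50.613378 y=3.755538

pitch radius r_p = m·N/2 = 4.430·20/2 = 44.300000
base radius r_b = r_p·cos α = 44.300000·cos 16.277° = 42.524362
roll angle φ = 37.327° = 0.65147905 rad
x = r_b·(cos φ + φ·sin φ) = 42.524362·(0.79518783 + 0.65147905·0.60636319) = 50.613378
y = r_b·(sin φ − φ·cos φ) = 42.524362·(0.60636319 − 0.65147905·0.79518783) = 3.755538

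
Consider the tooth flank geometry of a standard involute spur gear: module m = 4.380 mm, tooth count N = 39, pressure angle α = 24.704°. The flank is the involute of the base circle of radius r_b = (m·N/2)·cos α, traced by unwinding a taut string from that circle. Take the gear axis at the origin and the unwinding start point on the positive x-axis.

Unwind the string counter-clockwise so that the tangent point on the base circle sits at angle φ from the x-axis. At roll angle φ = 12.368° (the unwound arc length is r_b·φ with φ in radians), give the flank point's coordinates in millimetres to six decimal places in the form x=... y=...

pitch radius r_p = m·N/2 = 4.380·39/2 = 85.410000
base radius r_b = r_p·cos α = 85.410000·cos 24.704° = 77.593192
roll angle φ = 12.368° = 0.21586232 rad
x = r_b·(cos φ + φ·sin φ) = 77.593192·(0.97679206 + 0.21586232·0.21418982) = 79.379974
y = r_b·(sin φ − φ·cos φ) = 77.593192·(0.21418982 − 0.21586232·0.97679206) = 0.258945

x=79.379974 y=0.258945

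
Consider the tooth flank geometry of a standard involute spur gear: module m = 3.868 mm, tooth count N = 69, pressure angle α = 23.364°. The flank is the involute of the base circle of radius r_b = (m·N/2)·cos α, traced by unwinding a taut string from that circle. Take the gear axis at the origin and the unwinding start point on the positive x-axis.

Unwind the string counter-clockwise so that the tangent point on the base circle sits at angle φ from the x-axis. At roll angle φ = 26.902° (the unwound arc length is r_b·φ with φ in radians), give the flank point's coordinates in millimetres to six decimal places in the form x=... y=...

pitch radius r_p = m·N/2 = 3.868·69/2 = 133.446000
base radius r_b = r_p·cos α = 133.446000·cos 23.364° = 122.503959
roll angle φ = 26.902° = 0.46952848 rad
x = r_b·(cos φ + φ·sin φ) = 122.503959·(0.89178174 + 0.46952848·0.45246584) = 135.272220
y = r_b·(sin φ − φ·cos φ) = 122.503959·(0.45246584 − 0.46952848·0.89178174) = 4.134376

x=135.272220 y=4.134376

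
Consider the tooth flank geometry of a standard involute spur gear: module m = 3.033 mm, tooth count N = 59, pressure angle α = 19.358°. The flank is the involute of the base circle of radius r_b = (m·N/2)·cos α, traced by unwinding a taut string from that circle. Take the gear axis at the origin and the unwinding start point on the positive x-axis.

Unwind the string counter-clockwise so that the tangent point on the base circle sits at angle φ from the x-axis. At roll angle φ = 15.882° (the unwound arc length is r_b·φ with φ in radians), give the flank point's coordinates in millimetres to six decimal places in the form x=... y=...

x=87.596230 y=0.594712

pitch radius r_p = m·N/2 = 3.033·59/2 = 89.473500
base radius r_b = r_p·cos α = 89.473500·cos 19.358° = 84.415195
roll angle φ = 15.882° = 0.27719319 rad
x = r_b·(cos φ + φ·sin φ) = 84.415195·(0.96182733 + 0.27719319·0.27365707) = 87.596230
y = r_b·(sin φ − φ·cos φ) = 84.415195·(0.27365707 − 0.27719319·0.96182733) = 0.594712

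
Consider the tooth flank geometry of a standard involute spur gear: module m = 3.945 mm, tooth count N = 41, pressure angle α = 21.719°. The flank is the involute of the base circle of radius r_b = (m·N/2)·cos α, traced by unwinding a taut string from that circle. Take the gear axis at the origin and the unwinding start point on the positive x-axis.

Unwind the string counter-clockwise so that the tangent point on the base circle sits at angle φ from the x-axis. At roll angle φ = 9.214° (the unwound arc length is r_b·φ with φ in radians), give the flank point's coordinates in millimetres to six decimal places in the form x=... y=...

pitch radius r_p = m·N/2 = 3.945·41/2 = 80.872500
base radius r_b = r_p·cos α = 80.872500·cos 21.719° = 75.131354
roll angle φ = 9.214° = 0.16081464 rad
x = r_b·(cos φ + φ·sin φ) = 75.131354·(0.98709717 + 0.16081464·0.16012239) = 76.096581
y = r_b·(sin φ − φ·cos φ) = 75.131354·(0.16012239 − 0.16081464·0.98709717) = 0.103885

x=76.096581 y=0.103885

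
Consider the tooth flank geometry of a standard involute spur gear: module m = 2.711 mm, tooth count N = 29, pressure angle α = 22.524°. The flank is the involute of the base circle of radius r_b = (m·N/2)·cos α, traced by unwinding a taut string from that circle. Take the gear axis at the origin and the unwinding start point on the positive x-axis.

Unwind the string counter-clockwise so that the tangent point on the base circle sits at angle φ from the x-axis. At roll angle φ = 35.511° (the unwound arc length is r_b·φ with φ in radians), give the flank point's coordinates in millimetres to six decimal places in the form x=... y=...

x=42.629448 y=2.772438

pitch radius r_p = m·N/2 = 2.711·29/2 = 39.309500
base radius r_b = r_p·cos α = 39.309500·cos 22.524° = 36.310938
roll angle φ = 35.511° = 0.61978387 rad
x = r_b·(cos φ + φ·sin φ) = 36.310938·(0.81400402 + 0.61978387·0.58085924) = 42.629448
y = r_b·(sin φ − φ·cos φ) = 36.310938·(0.58085924 − 0.61978387·0.81400402) = 2.772438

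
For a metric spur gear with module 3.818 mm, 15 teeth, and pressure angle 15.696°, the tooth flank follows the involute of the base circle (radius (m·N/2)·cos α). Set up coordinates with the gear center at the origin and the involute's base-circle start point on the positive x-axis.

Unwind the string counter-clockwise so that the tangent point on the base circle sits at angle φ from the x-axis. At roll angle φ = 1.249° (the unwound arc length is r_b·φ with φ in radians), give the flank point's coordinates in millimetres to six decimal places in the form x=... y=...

x=27.573768 y=0.000095

pitch radius r_p = m·N/2 = 3.818·15/2 = 28.635000
base radius r_b = r_p·cos α = 28.635000·cos 15.696° = 27.567219
roll angle φ = 1.249° = 0.02179916 rad
x = r_b·(cos φ + φ·sin φ) = 27.567219·(0.99976241 + 0.02179916·0.02179744) = 27.573768
y = r_b·(sin φ − φ·cos φ) = 27.567219·(0.02179744 − 0.02179916·0.99976241) = 0.000095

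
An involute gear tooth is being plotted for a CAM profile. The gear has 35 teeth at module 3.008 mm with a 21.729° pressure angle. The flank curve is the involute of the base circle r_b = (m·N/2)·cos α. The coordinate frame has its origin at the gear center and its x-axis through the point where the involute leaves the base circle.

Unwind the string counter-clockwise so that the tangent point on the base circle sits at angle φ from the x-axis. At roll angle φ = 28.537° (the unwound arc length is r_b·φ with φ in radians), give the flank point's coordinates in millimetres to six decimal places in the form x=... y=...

x=54.593917 y=1.964400

pitch radius r_p = m·N/2 = 3.008·35/2 = 52.640000
base radius r_b = r_p·cos α = 52.640000·cos 21.729° = 48.899681
roll angle φ = 28.537° = 0.49806461 rad
x = r_b·(cos φ + φ·sin φ) = 48.899681·(0.87850879 + 0.49806461·0.47772618) = 54.593917
y = r_b·(sin φ − φ·cos φ) = 48.899681·(0.47772618 − 0.49806461·0.87850879) = 1.964400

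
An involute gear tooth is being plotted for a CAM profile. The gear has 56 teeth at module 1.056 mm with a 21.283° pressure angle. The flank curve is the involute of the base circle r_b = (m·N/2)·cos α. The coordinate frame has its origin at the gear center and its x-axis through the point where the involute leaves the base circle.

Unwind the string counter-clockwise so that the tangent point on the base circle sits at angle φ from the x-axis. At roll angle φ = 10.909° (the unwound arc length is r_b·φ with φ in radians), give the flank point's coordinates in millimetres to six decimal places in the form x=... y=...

x=28.046304 y=0.063159

pitch radius r_p = m·N/2 = 1.056·56/2 = 29.568000
base radius r_b = r_p·cos α = 29.568000·cos 21.283° = 27.551432
roll angle φ = 10.909° = 0.19039797 rad
x = r_b·(cos φ + φ·sin φ) = 27.551432·(0.98192900 + 0.19039797·0.18924969) = 28.046304
y = r_b·(sin φ − φ·cos φ) = 27.551432·(0.18924969 − 0.19039797·0.98192900) = 0.063159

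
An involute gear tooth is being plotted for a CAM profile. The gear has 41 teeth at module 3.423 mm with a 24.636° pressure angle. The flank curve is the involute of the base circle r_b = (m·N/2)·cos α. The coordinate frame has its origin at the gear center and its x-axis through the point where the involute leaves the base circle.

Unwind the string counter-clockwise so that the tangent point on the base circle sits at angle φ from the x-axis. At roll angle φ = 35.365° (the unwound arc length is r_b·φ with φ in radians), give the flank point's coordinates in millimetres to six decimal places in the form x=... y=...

pitch radius r_p = m·N/2 = 3.423·41/2 = 70.171500
base radius r_b = r_p·cos α = 70.171500·cos 24.636° = 63.784095
roll angle φ = 35.365° = 0.61723569 rad
x = r_b·(cos φ + φ·sin φ) = 63.784095·(0.81548151 + 0.61723569·0.57878313) = 74.801338
y = r_b·(sin φ − φ·cos φ) = 63.784095·(0.57878313 − 0.61723569·0.81548151) = 4.811798

x=74.801338 y=4.811798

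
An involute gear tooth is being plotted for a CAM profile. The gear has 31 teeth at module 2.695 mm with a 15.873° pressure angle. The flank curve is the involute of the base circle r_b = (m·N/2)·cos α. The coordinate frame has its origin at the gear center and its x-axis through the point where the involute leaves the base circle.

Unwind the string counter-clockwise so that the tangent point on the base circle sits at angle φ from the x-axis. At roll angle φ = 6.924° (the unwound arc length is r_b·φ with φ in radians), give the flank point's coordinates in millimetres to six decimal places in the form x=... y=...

pitch radius r_p = m·N/2 = 2.695·31/2 = 41.772500
base radius r_b = r_p·cos α = 41.772500·cos 15.873° = 40.179727
roll angle φ = 6.924° = 0.12084660 rad
x = r_b·(cos φ + φ·sin φ) = 40.179727·(0.99270693 + 0.12084660·0.12055267) = 40.472047
y = r_b·(sin φ − φ·cos φ) = 40.179727·(0.12055267 − 0.12084660·0.99270693) = 0.023602

x=40.472047 y=0.023602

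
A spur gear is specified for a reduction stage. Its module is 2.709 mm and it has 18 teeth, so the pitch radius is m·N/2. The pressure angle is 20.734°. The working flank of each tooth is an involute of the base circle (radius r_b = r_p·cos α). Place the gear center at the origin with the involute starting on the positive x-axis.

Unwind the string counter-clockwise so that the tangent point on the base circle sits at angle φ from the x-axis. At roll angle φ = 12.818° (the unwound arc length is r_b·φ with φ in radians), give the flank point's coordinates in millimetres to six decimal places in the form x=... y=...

pitch radius r_p = m·N/2 = 2.709·18/2 = 24.381000
base radius r_b = r_p·cos α = 24.381000·cos 20.734° = 22.801943
roll angle φ = 12.818° = 0.22371630 rad
x = r_b·(cos φ + φ·sin φ) = 22.801943·(0.97507970 + 0.22371630·0.22185484) = 23.365430
y = r_b·(sin φ − φ·cos φ) = 22.801943·(0.22185484 − 0.22371630·0.97507970) = 0.084678

x=23.365430 y=0.084678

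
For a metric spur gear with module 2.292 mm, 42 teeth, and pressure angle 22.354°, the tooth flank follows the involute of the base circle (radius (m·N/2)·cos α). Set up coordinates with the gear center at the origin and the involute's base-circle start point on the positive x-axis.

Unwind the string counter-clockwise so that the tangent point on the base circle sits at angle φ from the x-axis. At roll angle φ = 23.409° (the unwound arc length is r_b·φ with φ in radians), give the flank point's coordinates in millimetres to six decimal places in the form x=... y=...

x=48.076670 y=0.995173

pitch radius r_p = m·N/2 = 2.292·42/2 = 48.132000
base radius r_b = r_p·cos α = 48.132000·cos 22.354° = 44.514961
roll angle φ = 23.409° = 0.40856412 rad
x = r_b·(cos φ + φ·sin φ) = 44.514961·(0.91769223 + 0.40856412·0.39729205) = 48.076670
y = r_b·(sin φ − φ·cos φ) = 44.514961·(0.39729205 − 0.40856412·0.91769223) = 0.995173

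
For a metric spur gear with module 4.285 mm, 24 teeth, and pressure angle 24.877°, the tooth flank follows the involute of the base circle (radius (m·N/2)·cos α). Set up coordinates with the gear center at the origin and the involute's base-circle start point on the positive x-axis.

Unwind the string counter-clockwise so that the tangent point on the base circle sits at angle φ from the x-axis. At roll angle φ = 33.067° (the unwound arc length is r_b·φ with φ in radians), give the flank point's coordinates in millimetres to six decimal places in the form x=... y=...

pitch radius r_p = m·N/2 = 4.285·24/2 = 51.420000
base radius r_b = r_p·cos α = 51.420000·cos 24.877° = 46.648890
roll angle φ = 33.067° = 0.57712802 rad
x = r_b·(cos φ + φ·sin φ) = 46.648890·(0.83803311 + 0.57712802·0.54561938) = 53.782688
y = r_b·(sin φ − φ·cos φ) = 46.648890·(0.54561938 − 0.57712802·0.83803311) = 2.890691

x=53.782688 y=2.890691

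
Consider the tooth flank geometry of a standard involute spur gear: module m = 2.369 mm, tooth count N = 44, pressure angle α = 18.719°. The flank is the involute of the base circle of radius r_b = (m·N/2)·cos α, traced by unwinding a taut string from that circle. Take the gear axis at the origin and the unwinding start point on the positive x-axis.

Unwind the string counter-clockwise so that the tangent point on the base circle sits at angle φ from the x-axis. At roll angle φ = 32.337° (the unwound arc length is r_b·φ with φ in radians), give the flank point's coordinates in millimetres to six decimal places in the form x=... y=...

pitch radius r_p = m·N/2 = 2.369·44/2 = 52.118000
base radius r_b = r_p·cos α = 52.118000·cos 18.719° = 49.361161
roll angle φ = 32.337° = 0.56438712 rad
x = r_b·(cos φ + φ·sin φ) = 49.361161·(0.84491659 + 0.56438712·0.53489808) = 56.607685
y = r_b·(sin φ − φ·cos φ) = 49.361161·(0.53489808 − 0.56438712·0.84491659) = 2.864825

x=56.607685 y=2.864825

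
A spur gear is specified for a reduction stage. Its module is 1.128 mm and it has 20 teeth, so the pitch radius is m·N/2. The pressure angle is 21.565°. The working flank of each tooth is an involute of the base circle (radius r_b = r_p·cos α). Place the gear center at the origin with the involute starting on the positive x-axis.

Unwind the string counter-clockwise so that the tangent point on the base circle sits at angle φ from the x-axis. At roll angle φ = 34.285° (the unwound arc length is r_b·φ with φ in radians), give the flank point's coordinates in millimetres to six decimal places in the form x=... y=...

pitch radius r_p = m·N/2 = 1.128·20/2 = 11.280000
base radius r_b = r_p·cos α = 11.280000·cos 21.565° = 10.490413
roll angle φ = 34.285° = 0.59838613 rad
x = r_b·(cos φ + φ·sin φ) = 10.490413·(0.82624580 + 0.59838613·0.56330976) = 12.203734
y = r_b·(sin φ − φ·cos φ) = 10.490413·(0.56330976 − 0.59838613·0.82624580) = 0.722745

x=12.203734 y=0.722745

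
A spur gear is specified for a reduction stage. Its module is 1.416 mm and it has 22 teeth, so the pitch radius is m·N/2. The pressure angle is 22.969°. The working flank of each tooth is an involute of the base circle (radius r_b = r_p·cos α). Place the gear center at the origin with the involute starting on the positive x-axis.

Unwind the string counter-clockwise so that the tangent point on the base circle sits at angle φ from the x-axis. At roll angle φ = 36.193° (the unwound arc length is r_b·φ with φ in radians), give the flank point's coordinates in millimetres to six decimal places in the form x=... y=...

pitch radius r_p = m·N/2 = 1.416·22/2 = 15.576000
base radius r_b = r_p·cos α = 15.576000·cos 22.969° = 14.341074
roll angle φ = 36.193° = 0.63168702 rad
x = r_b·(cos φ + φ·sin φ) = 14.341074·(0.80703246 + 0.63168702·0.59050707) = 16.923158
y = r_b·(sin φ − φ·cos φ) = 14.341074·(0.59050707 − 0.63168702·0.80703246) = 1.157542

x=16.923158 y=1.157542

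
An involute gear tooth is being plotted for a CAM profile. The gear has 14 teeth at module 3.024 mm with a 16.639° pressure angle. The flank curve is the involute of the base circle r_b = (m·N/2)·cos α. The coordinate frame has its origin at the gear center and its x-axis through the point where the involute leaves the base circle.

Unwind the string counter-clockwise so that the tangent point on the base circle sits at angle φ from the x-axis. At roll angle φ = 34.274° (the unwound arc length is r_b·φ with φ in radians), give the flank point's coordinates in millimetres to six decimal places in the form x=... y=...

pitch radius r_p = m·N/2 = 3.024·14/2 = 21.168000
base radius r_b = r_p·cos α = 21.168000·cos 16.639° = 20.281651
roll angle φ = 34.274° = 0.59819415 rad
x = r_b·(cos φ + φ·sin φ) = 20.281651·(0.82635393 + 0.59819415·0.56315112) = 23.592177
y = r_b·(sin φ − φ·cos φ) = 20.281651·(0.56315112 − 0.59819415·0.82635393) = 1.396007

x=23.592177 y=1.396007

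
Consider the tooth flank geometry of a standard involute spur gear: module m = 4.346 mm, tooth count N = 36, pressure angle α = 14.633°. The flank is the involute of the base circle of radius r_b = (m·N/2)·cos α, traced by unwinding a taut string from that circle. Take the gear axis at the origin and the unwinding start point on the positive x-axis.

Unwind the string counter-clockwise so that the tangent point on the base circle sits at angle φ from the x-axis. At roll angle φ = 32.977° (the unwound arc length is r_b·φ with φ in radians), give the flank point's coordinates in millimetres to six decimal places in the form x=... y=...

pitch radius r_p = m·N/2 = 4.346·36/2 = 78.228000
base radius r_b = r_p·cos α = 78.228000·cos 14.633° = 75.690583
roll angle φ = 32.977° = 0.57555723 rad
x = r_b·(cos φ + φ·sin φ) = 75.690583·(0.83888913 + 0.57555723·0.54430233) = 87.208137
y = r_b·(sin φ − φ·cos φ) = 75.690583·(0.54430233 − 0.57555723·0.83888913) = 4.652974

x=87.208137 y=4.652974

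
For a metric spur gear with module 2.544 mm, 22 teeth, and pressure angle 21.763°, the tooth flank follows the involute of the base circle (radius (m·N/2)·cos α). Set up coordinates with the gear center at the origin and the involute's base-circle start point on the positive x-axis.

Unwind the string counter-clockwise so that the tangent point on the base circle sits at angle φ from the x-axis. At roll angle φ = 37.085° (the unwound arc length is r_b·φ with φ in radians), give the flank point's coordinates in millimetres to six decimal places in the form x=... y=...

x=30.876412 y=2.252155

pitch radius r_p = m·N/2 = 2.544·22/2 = 27.984000
base radius r_b = r_p·cos α = 27.984000·cos 21.763° = 25.989453
roll angle φ = 37.085° = 0.64725535 rad
x = r_b·(cos φ + φ·sin φ) = 25.989453·(0.79774182 + 0.64725535·0.60299916) = 30.876412
y = r_b·(sin φ − φ·cos φ) = 25.989453·(0.60299916 − 0.64725535·0.79774182) = 2.252155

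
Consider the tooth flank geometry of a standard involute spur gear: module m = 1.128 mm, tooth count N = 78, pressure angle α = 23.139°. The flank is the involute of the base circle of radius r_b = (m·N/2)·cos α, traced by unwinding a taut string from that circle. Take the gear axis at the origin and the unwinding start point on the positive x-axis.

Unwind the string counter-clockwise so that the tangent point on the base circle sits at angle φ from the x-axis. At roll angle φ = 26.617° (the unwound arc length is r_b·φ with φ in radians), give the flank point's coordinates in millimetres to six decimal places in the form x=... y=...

pitch radius r_p = m·N/2 = 1.128·78/2 = 43.992000
base radius r_b = r_p·cos α = 43.992000·cos 23.139° = 40.453030
roll angle φ = 26.617° = 0.46455429 rad
x = r_b·(cos φ + φ·sin φ) = 40.453030·(0.89402134 + 0.46455429·0.44802437) = 44.585427
y = r_b·(sin φ − φ·cos φ) = 40.453030·(0.44802437 − 0.46455429·0.89402134) = 1.322932

x=44.585427 y=1.322932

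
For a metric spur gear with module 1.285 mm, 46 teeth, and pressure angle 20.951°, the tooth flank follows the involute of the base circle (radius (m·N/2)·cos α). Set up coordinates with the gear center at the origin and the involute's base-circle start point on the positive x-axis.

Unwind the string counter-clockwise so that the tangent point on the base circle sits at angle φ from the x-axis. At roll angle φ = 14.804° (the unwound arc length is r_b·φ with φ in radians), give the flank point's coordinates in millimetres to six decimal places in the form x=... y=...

x=28.507012 y=0.157642

pitch radius r_p = m·N/2 = 1.285·46/2 = 29.555000
base radius r_b = r_p·cos α = 29.555000·cos 20.951° = 27.601017
roll angle φ = 14.804° = 0.25837854 rad
x = r_b·(cos φ + φ·sin φ) = 27.601017·(0.96680555 + 0.25837854·0.25551325) = 28.507012
y = r_b·(sin φ − φ·cos φ) = 27.601017·(0.25551325 − 0.25837854·0.96680555) = 0.157642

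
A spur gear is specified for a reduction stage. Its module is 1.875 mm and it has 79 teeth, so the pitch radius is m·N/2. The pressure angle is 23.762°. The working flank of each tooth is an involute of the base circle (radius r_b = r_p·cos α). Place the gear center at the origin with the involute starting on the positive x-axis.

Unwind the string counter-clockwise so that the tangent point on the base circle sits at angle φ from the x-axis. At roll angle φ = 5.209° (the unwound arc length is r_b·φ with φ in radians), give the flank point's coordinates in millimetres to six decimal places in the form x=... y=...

x=68.063560 y=0.016965

pitch radius r_p = m·N/2 = 1.875·79/2 = 74.062500
base radius r_b = r_p·cos α = 74.062500·cos 23.762° = 67.784008
roll angle φ = 5.209° = 0.09091420 rad
x = r_b·(cos φ + φ·sin φ) = 67.784008·(0.99587015 + 0.09091420·0.09078901) = 68.063560
y = r_b·(sin φ − φ·cos φ) = 67.784008·(0.09078901 − 0.09091420·0.99587015) = 0.016965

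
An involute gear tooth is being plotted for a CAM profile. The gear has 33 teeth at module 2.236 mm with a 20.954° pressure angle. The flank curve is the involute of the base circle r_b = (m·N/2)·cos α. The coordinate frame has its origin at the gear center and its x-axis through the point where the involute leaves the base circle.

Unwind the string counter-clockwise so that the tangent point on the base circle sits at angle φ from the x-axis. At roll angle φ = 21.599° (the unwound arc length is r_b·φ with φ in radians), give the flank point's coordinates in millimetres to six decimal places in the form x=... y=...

x=36.815952 y=0.606553

pitch radius r_p = m·N/2 = 2.236·33/2 = 36.894000
base radius r_b = r_p·cos α = 36.894000·cos 20.954° = 34.454120
roll angle φ = 21.599° = 0.37697367 rad
x = r_b·(cos φ + φ·sin φ) = 34.454120·(0.92978291 + 0.37697367·0.36810832) = 36.815952
y = r_b·(sin φ − φ·cos φ) = 34.454120·(0.36810832 − 0.37697367·0.92978291) = 0.606553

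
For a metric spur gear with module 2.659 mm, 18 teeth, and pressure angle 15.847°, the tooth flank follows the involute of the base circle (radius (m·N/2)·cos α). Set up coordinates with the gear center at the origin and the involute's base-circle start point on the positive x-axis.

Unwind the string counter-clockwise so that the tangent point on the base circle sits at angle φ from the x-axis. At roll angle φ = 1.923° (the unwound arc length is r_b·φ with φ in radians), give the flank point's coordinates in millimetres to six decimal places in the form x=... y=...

pitch radius r_p = m·N/2 = 2.659·18/2 = 23.931000
base radius r_b = r_p·cos α = 23.931000·cos 15.847° = 23.021486
roll angle φ = 1.923° = 0.03356268 rad
x = r_b·(cos φ + φ·sin φ) = 23.021486·(0.99943683 + 0.03356268·0.03355638) = 23.034449
y = r_b·(sin φ − φ·cos φ) = 23.021486·(0.03355638 − 0.03356268·0.99943683) = 0.000290

x=23.034449 y=0.000290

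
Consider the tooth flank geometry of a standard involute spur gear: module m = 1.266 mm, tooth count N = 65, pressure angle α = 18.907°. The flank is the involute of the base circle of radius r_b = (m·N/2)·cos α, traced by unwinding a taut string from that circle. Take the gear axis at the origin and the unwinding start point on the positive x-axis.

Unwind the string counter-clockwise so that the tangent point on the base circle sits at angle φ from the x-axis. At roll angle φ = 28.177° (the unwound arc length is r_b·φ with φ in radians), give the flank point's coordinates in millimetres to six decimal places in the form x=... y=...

pitch radius r_p = m·N/2 = 1.266·65/2 = 41.145000
base radius r_b = r_p·cos α = 41.145000·cos 18.907° = 38.925054
roll angle φ = 28.177° = 0.49178142 rad
x = r_b·(cos φ + φ·sin φ) = 38.925054·(0.88149308 + 0.49178142·0.47219695) = 43.351251
y = r_b·(sin φ − φ·cos φ) = 38.925054·(0.47219695 − 0.49178142·0.88149308) = 1.506206

x=43.351251 y=1.506206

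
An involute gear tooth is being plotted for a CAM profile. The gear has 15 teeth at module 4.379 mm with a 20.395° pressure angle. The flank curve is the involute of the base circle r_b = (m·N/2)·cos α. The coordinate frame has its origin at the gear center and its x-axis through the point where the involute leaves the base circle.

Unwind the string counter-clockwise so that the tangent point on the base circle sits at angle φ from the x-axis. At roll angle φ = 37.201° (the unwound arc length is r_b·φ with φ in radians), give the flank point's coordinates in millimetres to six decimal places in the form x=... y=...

pitch radius r_p = m·N/2 = 4.379·15/2 = 32.842500
base radius r_b = r_p·cos α = 32.842500·cos 20.395° = 30.783683
roll angle φ = 37.201° = 0.64927994 rad
x = r_b·(cos φ + φ·sin φ) = 30.783683·(0.79651937 + 0.64927994·0.60461302) = 36.604337
y = r_b·(sin φ − φ·cos φ) = 30.783683·(0.60461302 − 0.64927994·0.79651937) = 2.692001

x=36.604337 y=2.692001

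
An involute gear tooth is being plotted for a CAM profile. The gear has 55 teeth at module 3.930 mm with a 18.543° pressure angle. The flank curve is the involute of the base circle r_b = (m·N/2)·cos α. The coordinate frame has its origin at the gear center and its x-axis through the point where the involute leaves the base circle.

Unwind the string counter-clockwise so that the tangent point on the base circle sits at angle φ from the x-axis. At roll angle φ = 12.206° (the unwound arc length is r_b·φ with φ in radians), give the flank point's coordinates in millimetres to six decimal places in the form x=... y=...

x=104.763113 y=0.328724

pitch radius r_p = m·N/2 = 3.930·55/2 = 108.075000
base radius r_b = r_p·cos α = 108.075000·cos 18.543° = 102.464314
roll angle φ = 12.206° = 0.21303489 rad
x = r_b·(cos φ + φ·sin φ) = 102.464314·(0.97739376 + 0.21303489·0.21142715) = 104.763113
y = r_b·(sin φ − φ·cos φ) = 102.464314·(0.21142715 − 0.21303489·0.97739376) = 0.328724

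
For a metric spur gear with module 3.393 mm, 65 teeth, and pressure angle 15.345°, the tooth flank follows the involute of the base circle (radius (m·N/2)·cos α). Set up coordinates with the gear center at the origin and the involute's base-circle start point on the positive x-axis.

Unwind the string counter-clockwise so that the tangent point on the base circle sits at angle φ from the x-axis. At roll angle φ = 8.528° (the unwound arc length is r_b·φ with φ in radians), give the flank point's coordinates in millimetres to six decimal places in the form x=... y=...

x=107.512690 y=0.116625

pitch radius r_p = m·N/2 = 3.393·65/2 = 110.272500
base radius r_b = r_p·cos α = 110.272500·cos 15.345° = 106.341272
roll angle φ = 8.528° = 0.14884168 rad
x = r_b·(cos φ + φ·sin φ) = 106.341272·(0.98894351 + 0.14884168·0.14829272) = 107.512690
y = r_b·(sin φ − φ·cos φ) = 106.341272·(0.14829272 − 0.14884168·0.98894351) = 0.116625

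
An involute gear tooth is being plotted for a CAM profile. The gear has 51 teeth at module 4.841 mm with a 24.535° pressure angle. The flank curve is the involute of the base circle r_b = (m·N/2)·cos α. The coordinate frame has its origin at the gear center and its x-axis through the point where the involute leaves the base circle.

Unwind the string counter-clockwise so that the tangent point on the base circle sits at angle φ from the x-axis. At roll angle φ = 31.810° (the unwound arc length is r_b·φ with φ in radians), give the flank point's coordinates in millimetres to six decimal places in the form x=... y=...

pitch radius r_p = m·N/2 = 4.841·51/2 = 123.445500
base radius r_b = r_p·cos α = 123.445500·cos 24.535° = 112.299332
roll angle φ = 31.810° = 0.55518924 rad
x = r_b·(cos φ + φ·sin φ) = 112.299332·(0.84980071 + 0.55518924·0.52710412) = 128.295613
y = r_b·(sin φ − φ·cos φ) = 112.299332·(0.52710412 − 0.55518924·0.84980071) = 6.210593

x=128.295613 y=6.210593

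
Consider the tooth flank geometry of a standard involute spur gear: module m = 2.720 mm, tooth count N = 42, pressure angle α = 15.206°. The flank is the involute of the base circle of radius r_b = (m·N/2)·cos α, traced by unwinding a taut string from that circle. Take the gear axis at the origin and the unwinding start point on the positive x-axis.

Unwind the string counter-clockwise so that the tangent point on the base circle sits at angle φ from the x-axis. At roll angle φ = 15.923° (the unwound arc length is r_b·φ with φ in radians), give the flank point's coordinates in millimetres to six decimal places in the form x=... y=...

pitch radius r_p = m·N/2 = 2.720·42/2 = 57.120000
base radius r_b = r_p·cos α = 57.120000·cos 15.206° = 55.120174
roll angle φ = 15.923° = 0.27790878 rad
x = r_b·(cos φ + φ·sin φ) = 55.120174·(0.96163126 + 0.27790878·0.27434526) = 57.207807
y = r_b·(sin φ − φ·cos φ) = 55.120174·(0.27434526 − 0.27790878·0.96163126) = 0.391326

x=57.207807 y=0.391326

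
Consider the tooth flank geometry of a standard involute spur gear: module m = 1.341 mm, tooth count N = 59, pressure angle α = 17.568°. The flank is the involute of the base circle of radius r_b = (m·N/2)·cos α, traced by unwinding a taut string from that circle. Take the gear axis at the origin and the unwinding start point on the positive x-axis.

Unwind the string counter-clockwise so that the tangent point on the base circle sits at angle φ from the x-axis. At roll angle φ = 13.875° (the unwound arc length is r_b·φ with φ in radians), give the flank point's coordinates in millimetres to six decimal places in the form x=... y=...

pitch radius r_p = m·N/2 = 1.341·59/2 = 39.559500
base radius r_b = r_p·cos α = 39.559500·cos 17.568° = 37.714421
roll angle φ = 13.875° = 0.24216443 rad
x = r_b·(cos φ + φ·sin φ) = 37.714421·(0.97082121 + 0.24216443·0.23980446) = 38.804116
y = r_b·(sin φ − φ·cos φ) = 37.714421·(0.23980446 − 0.24216443·0.97082121) = 0.177488

x=38.804116 y=0.177488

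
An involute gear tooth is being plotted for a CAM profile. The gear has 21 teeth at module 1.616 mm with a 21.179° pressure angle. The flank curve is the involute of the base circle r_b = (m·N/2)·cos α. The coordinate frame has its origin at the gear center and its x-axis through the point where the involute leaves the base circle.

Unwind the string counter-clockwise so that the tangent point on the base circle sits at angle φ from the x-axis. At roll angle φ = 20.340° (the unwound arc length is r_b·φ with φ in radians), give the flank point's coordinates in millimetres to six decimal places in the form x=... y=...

pitch radius r_p = m·N/2 = 1.616·21/2 = 16.968000
base radius r_b = r_p·cos α = 16.968000·cos 21.179° = 15.821918
roll angle φ = 20.340° = 0.35499997 rad
x = r_b·(cos φ + φ·sin φ) = 15.821918·(0.93764650 + 0.35499997·0.34759034) = 16.787705
y = r_b·(sin φ − φ·cos φ) = 15.821918·(0.34759034 − 0.35499997·0.93764650) = 0.232991

x=16.787705 y=0.232991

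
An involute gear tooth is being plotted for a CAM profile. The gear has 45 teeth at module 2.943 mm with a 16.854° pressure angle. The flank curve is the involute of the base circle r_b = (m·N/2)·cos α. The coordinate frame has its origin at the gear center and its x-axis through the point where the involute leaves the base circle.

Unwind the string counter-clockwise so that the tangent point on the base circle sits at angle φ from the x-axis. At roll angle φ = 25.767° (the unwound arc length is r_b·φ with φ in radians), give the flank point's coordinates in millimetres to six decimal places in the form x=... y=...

pitch radius r_p = m·N/2 = 2.943·45/2 = 66.217500
base radius r_b = r_p·cos α = 66.217500·cos 16.854° = 63.373238
roll angle φ = 25.767° = 0.44971899 rad
x = r_b·(cos φ + φ·sin φ) = 63.373238·(0.90056930 + 0.44971899·0.43471248) = 69.461362
y = r_b·(sin φ − φ·cos φ) = 63.373238·(0.43471248 − 0.44971899·0.90056930) = 1.882779

x=69.461362 y=1.882779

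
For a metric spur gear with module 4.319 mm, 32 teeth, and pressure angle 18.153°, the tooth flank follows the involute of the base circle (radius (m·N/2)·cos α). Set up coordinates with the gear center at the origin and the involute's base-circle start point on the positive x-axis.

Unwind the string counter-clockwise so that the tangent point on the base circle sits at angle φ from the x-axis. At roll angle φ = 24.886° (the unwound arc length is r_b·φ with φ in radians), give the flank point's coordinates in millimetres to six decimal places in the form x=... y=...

pitch radius r_p = m·N/2 = 4.319·32/2 = 69.104000
base radius r_b = r_p·cos α = 69.104000·cos 18.153° = 65.664552
roll angle φ = 24.886° = 0.43434264 rad
x = r_b·(cos φ + φ·sin φ) = 65.664552·(0.90714687 + 0.43434264·0.42081417) = 71.569397
y = r_b·(sin φ − φ·cos φ) = 65.664552·(0.42081417 − 0.43434264·0.90714687) = 1.759915

x=71.569397 y=1.759915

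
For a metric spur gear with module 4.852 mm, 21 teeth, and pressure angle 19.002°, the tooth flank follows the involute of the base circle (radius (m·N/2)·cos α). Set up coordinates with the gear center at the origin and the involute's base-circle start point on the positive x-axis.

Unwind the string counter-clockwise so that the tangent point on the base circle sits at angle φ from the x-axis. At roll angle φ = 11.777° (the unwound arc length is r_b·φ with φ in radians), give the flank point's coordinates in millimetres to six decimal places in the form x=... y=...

x=49.176669 y=0.138853

pitch radius r_p = m·N/2 = 4.852·21/2 = 50.946000
base radius r_b = r_p·cos α = 50.946000·cos 19.002° = 48.169810
roll angle φ = 11.777° = 0.20554743 rad
x = r_b·(cos φ + φ·sin φ) = 48.169810·(0.97894940 + 0.20554743·0.20410309) = 49.176669
y = r_b·(sin φ − φ·cos φ) = 48.169810·(0.20410309 − 0.20554743·0.97894940) = 0.138853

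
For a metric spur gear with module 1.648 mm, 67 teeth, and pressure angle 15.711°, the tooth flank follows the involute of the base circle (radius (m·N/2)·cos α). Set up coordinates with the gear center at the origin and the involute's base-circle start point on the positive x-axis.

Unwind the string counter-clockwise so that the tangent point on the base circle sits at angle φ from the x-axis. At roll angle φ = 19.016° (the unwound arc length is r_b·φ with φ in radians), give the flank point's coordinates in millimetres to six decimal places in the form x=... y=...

x=55.992345 y=0.640535

pitch radius r_p = m·N/2 = 1.648·67/2 = 55.208000
base radius r_b = r_p·cos α = 55.208000·cos 15.711° = 53.145417
roll angle φ = 19.016° = 0.33189181 rad
x = r_b·(cos φ + φ·sin φ) = 53.145417·(0.94542762 + 0.33189181·0.32583218) = 55.992345
y = r_b·(sin φ − φ·cos φ) = 53.145417·(0.32583218 − 0.33189181·0.94542762) = 0.640535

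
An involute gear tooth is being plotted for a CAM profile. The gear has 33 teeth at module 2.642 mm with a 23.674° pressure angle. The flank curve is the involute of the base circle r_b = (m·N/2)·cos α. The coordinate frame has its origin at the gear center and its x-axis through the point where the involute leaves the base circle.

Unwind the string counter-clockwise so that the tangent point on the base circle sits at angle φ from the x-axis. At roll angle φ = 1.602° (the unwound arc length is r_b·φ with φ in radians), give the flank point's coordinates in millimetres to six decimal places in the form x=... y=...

pitch radius r_p = m·N/2 = 2.642·33/2 = 43.593000
base radius r_b = r_p·cos α = 43.593000·cos 23.674° = 39.924427
roll angle φ = 1.602° = 0.02796017 rad
x = r_b·(cos φ + φ·sin φ) = 39.924427·(0.99960914 + 0.02796017·0.02795653) = 39.940029
y = r_b·(sin φ − φ·cos φ) = 39.924427·(0.02795653 − 0.02796017·0.99960914) = 0.000291

x=39.940029 y=0.000291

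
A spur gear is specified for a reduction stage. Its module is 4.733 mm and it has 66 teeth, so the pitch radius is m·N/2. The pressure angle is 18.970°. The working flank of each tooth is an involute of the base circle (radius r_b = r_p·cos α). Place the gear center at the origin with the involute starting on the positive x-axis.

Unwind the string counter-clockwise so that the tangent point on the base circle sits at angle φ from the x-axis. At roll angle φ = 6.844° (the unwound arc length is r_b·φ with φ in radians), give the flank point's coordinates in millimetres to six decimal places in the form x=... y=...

pitch radius r_p = m·N/2 = 4.733·66/2 = 156.189000
base radius r_b = r_p·cos α = 156.189000·cos 18.970° = 147.706206
roll angle φ = 6.844° = 0.11945033 rad
x = r_b·(cos φ + φ·sin φ) = 147.706206·(0.99287429 + 0.11945033·0.11916648) = 148.756214
y = r_b·(sin φ − φ·cos φ) = 147.706206·(0.11916648 − 0.11945033·0.99287429) = 0.083795

x=148.756214 y=0.083795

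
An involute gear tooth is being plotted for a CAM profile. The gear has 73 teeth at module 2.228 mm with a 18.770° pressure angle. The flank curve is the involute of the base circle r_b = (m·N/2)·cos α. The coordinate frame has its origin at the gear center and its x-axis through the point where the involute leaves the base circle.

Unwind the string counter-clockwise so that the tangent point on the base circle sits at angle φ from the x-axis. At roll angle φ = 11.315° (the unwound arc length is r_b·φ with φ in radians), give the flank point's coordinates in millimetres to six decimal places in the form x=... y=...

pitch radius r_p = m·N/2 = 2.228·73/2 = 81.322000
base radius r_b = r_p·cos α = 81.322000·cos 18.770° = 76.997123
roll angle φ = 11.315° = 0.19748400 rad
x = r_b·(cos φ + φ·sin φ) = 76.997123·(0.98056333 + 0.19748400·0.19620286) = 78.483957
y = r_b·(sin φ − φ·cos φ) = 76.997123·(0.19620286 − 0.19748400·0.98056333) = 0.196904

x=78.483957 y=0.196904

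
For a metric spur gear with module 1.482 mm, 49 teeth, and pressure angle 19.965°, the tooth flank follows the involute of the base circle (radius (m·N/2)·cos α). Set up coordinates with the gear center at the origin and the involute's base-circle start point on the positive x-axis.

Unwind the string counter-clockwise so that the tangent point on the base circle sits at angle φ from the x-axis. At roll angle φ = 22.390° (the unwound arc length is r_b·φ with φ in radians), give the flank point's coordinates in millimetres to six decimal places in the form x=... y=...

pitch radius r_p = m·N/2 = 1.482·49/2 = 36.309000
base radius r_b = r_p·cos α = 36.309000·cos 19.965° = 34.126879
roll angle φ = 22.390° = 0.39077922 rad
x = r_b·(cos φ + φ·sin φ) = 34.126879·(0.92461253 + 0.39077922·0.38090901) = 36.633971
y = r_b·(sin φ − φ·cos φ) = 34.126879·(0.38090901 − 0.39077922·0.92461253) = 0.668533

x=36.633971 y=0.668533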